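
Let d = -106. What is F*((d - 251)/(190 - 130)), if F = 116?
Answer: -3451/5 ≈ -690.20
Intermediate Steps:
F*((d - 251)/(190 - 130)) = 116*((-106 - 251)/(190 - 130)) = 116*(-357/60) = 116*(-357*1/60) = 116*(-119/20) = -3451/5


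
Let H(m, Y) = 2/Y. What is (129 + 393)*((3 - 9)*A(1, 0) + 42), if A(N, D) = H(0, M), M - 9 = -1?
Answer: 21141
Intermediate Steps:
M = 8 (M = 9 - 1 = 8)
A(N, D) = 1/4 (A(N, D) = 2/8 = 2*(1/8) = 1/4)
(129 + 393)*((3 - 9)*A(1, 0) + 42) = (129 + 393)*((3 - 9)*(1/4) + 42) = 522*(-6*1/4 + 42) = 522*(-3/2 + 42) = 522*(81/2) = 21141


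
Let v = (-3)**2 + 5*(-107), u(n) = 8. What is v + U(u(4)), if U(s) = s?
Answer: -518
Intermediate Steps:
v = -526 (v = 9 - 535 = -526)
v + U(u(4)) = -526 + 8 = -518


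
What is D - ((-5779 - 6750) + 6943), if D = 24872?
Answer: 30458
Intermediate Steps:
D - ((-5779 - 6750) + 6943) = 24872 - ((-5779 - 6750) + 6943) = 24872 - (-12529 + 6943) = 24872 - 1*(-5586) = 24872 + 5586 = 30458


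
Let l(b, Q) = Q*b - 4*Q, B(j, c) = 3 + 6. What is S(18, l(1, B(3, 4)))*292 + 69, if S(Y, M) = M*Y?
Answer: -141843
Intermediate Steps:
B(j, c) = 9
l(b, Q) = -4*Q + Q*b
S(18, l(1, B(3, 4)))*292 + 69 = ((9*(-4 + 1))*18)*292 + 69 = ((9*(-3))*18)*292 + 69 = -27*18*292 + 69 = -486*292 + 69 = -141912 + 69 = -141843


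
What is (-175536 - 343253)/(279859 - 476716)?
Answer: 518789/196857 ≈ 2.6354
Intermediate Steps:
(-175536 - 343253)/(279859 - 476716) = -518789/(-196857) = -518789*(-1/196857) = 518789/196857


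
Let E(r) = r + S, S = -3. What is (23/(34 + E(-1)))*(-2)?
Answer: -23/15 ≈ -1.5333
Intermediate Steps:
E(r) = -3 + r (E(r) = r - 3 = -3 + r)
(23/(34 + E(-1)))*(-2) = (23/(34 + (-3 - 1)))*(-2) = (23/(34 - 4))*(-2) = (23/30)*(-2) = -23/15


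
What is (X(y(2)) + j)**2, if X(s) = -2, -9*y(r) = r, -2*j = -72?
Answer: 1156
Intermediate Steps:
j = 36 (j = -1/2*(-72) = 36)
y(r) = -r/9
(X(y(2)) + j)**2 = (-2 + 36)**2 = 34**2 = 1156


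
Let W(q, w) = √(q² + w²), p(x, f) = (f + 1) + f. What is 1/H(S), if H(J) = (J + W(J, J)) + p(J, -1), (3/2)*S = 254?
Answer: -1515/261103 + 1524*√2/261103 ≈ 0.0024521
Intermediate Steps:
S = 508/3 (S = (⅔)*254 = 508/3 ≈ 169.33)
p(x, f) = 1 + 2*f (p(x, f) = (1 + f) + f = 1 + 2*f)
H(J) = -1 + J + √2*√(J²) (H(J) = (J + √(J² + J²)) + (1 + 2*(-1)) = (J + √(2*J²)) + (1 - 2) = (J + √2*√(J²)) - 1 = -1 + J + √2*√(J²))
1/H(S) = 1/(-1 + 508/3 + √2*√((508/3)²)) = 1/(-1 + 508/3 + √2*√(258064/9)) = 1/(-1 + 508/3 + √2*(508/3)) = 1/(-1 + 508/3 + 508*√2/3) = 1/(505/3 + 508*√2/3)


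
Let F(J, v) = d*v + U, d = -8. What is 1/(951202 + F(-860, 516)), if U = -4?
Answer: 1/947070 ≈ 1.0559e-6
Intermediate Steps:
F(J, v) = -4 - 8*v (F(J, v) = -8*v - 4 = -4 - 8*v)
1/(951202 + F(-860, 516)) = 1/(951202 + (-4 - 8*516)) = 1/(951202 + (-4 - 4128)) = 1/(951202 - 4132) = 1/947070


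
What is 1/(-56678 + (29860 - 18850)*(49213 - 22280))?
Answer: 1/296475652 ≈ 3.3730e-9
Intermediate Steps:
1/(-56678 + (29860 - 18850)*(49213 - 22280)) = 1/(-56678 + 11010*26933) = 1/(-56678 + 296532330) = 1/296475652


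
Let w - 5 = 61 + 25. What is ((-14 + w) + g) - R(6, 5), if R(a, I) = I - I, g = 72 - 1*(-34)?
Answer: 183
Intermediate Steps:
g = 106 (g = 72 + 34 = 106)
w = 91 (w = 5 + (61 + 25) = 5 + 86 = 91)
R(a, I) = 0
((-14 + w) + g) - R(6, 5) = ((-14 + 91) + 106) - 1*0 = (77 + 106) + 0 = 183 + 0 = 183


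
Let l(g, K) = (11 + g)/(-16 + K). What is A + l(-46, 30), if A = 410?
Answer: 815/2 ≈ 407.50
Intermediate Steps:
l(g, K) = (11 + g)/(-16 + K)
A + l(-46, 30) = 410 + (11 - 46)/(-16 + 30) = 410 - 35/14 = 410 + (1/14)*(-35) = 410 - 5/2 = 815/2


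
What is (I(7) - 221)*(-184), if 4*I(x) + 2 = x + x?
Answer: 40112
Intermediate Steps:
I(x) = -½ + x/2 (I(x) = -½ + (x + x)/4 = -½ + (2*x)/4 = -½ + x/2)
(I(7) - 221)*(-184) = ((-½ + (½)*7) - 221)*(-184) = ((-½ + 7/2) - 221)*(-184) = (3 - 221)*(-184) = -218*(-184) = 40112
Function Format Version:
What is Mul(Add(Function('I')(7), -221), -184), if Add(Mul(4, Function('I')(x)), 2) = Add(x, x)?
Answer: 40112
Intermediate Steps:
Function('I')(x) = Add(Rational(-1, 2), Mul(Rational(1, 2), x)) (Function('I')(x) = Add(Rational(-1, 2), Mul(Rational(1, 4), Add(x, x))) = Add(Rational(-1, 2), Mul(Rational(1, 4), Mul(2, x))) = Add(Rational(-1, 2), Mul(Rational(1, 2), x)))
Mul(Add(Function('I')(7), -221), -184) = Mul(Add(Add(Rational(-1, 2), Mul(Rational(1, 2), 7)), -221), -184) = Mul(Add(Add(Rational(-1, 2), Rational(7, 2)), -221), -184) = Mul(Add(3, -221), -184) = Mul(-218, -184) = 40112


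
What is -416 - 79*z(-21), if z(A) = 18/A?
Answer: -2438/7 ≈ -348.29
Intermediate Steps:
-416 - 79*z(-21) = -416 - 1422/(-21) = -416 - 1422*(-1)/21 = -416 - 79*(-6/7) = -416 + 474/7 = -2438/7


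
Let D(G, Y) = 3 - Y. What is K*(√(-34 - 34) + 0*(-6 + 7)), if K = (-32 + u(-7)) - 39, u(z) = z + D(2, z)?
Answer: -136*I*√17 ≈ -560.74*I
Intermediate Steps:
u(z) = 3 (u(z) = z + (3 - z) = 3)
K = -68 (K = (-32 + 3) - 39 = -29 - 39 = -68)
K*(√(-34 - 34) + 0*(-6 + 7)) = -68*(√(-34 - 34) + 0*(-6 + 7)) = -68*(√(-68) + 0*1) = -68*(2*I*√17 + 0) = -136*I*√17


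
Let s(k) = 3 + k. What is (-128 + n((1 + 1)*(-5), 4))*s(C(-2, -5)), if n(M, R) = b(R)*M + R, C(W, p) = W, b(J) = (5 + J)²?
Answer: -934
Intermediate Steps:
n(M, R) = R + M*(5 + R)² (n(M, R) = (5 + R)²*M + R = M*(5 + R)² + R = R + M*(5 + R)²)
(-128 + n((1 + 1)*(-5), 4))*s(C(-2, -5)) = (-128 + (4 + ((1 + 1)*(-5))*(5 + 4)²))*(3 - 2) = (-128 + (4 + (2*(-5))*9²))*1 = (-128 + (4 - 10*81))*1 = (-128 + (4 - 810))*1 = (-128 - 806)*1 = -934*1 = -934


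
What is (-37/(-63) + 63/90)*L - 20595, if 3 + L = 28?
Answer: -2590915/126 ≈ -20563.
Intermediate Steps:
L = 25 (L = -3 + 28 = 25)
(-37/(-63) + 63/90)*L - 20595 = (-37/(-63) + 63/90)*25 - 20595 = (-37*(-1/63) + 63*(1/90))*25 - 20595 = (37/63 + 7/10)*25 - 20595 = (811/630)*25 - 20595 = 4055/126 - 20595 = -2590915/126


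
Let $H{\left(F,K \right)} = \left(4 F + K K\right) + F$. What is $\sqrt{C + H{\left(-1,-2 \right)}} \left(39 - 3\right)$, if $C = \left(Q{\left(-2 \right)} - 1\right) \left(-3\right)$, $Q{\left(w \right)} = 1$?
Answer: $36 i \approx 36.0 i$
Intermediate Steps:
$H{\left(F,K \right)} = K^{2} + 5 F$ ($H{\left(F,K \right)} = \left(4 F + K^{2}\right) + F = \left(K^{2} + 4 F\right) + F = K^{2} + 5 F$)
$C = 0$ ($C = \left(1 - 1\right) \left(-3\right) = 0 \left(-3\right) = 0$)
$\sqrt{C + H{\left(-1,-2 \right)}} \left(39 - 3\right) = \sqrt{0 + \left(\left(-2\right)^{2} + 5 \left(-1\right)\right)} \left(39 - 3\right) = \sqrt{0 + \left(4 - 5\right)} 36 = \sqrt{0 - 1} \cdot 36 = \sqrt{-1} \cdot 36 = i 36 = 36 i$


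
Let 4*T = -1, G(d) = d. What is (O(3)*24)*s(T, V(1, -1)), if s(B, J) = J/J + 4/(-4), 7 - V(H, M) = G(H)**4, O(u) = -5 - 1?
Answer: 0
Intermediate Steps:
T = -1/4 (T = (1/4)*(-1) = -1/4 ≈ -0.25000)
O(u) = -6
V(H, M) = 7 - H**4
s(B, J) = 0 (s(B, J) = 1 + 4*(-1/4) = 1 - 1 = 0)
(O(3)*24)*s(T, V(1, -1)) = -6*24*0 = -144*0 = 0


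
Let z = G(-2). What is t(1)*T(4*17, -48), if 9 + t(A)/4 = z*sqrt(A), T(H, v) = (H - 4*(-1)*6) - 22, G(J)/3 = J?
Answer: -4200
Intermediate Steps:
G(J) = 3*J
z = -6 (z = 3*(-2) = -6)
T(H, v) = 2 + H (T(H, v) = (H + 4*6) - 22 = (H + 24) - 22 = (24 + H) - 22 = 2 + H)
t(A) = -36 - 24*sqrt(A) (t(A) = -36 + 4*(-6*sqrt(A)) = -36 - 24*sqrt(A))
t(1)*T(4*17, -48) = (-36 - 24*sqrt(1))*(2 + 4*17) = (-36 - 24*1)*(2 + 68) = (-36 - 24)*70 = -60*70 = -4200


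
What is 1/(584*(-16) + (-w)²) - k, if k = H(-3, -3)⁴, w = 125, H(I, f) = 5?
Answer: -3925624/6281 ≈ -625.00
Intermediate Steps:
k = 625 (k = 5⁴ = 625)
1/(584*(-16) + (-w)²) - k = 1/(584*(-16) + (-1*125)²) - 1*625 = 1/(-9344 + (-125)²) - 625 = 1/(-9344 + 15625) - 625 = 1/6281 - 625 = -3925624/6281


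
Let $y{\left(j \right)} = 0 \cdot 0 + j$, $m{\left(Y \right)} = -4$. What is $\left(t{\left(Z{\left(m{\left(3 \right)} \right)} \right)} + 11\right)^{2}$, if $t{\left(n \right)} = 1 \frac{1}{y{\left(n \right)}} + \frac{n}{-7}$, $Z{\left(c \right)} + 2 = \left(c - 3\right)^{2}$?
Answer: $\frac{2007889}{108241} \approx 18.55$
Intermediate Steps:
$Z{\left(c \right)} = -2 + \left(-3 + c\right)^{2}$ ($Z{\left(c \right)} = -2 + \left(c - 3\right)^{2} = -2 + \left(-3 + c\right)^{2}$)
$y{\left(j \right)} = j$ ($y{\left(j \right)} = 0 + j = j$)
$t{\left(n \right)} = \frac{1}{n} - \frac{n}{7}$ ($t{\left(n \right)} = 1 \frac{1}{n} + \frac{n}{-7} = \frac{1}{n} + n \left(- \frac{1}{7}\right) = \frac{1}{n} - \frac{n}{7}$)
$\left(t{\left(Z{\left(m{\left(3 \right)} \right)} \right)} + 11\right)^{2} = \left(\left(\frac{1}{-2 + \left(-3 - 4\right)^{2}} - \frac{-2 + \left(-3 - 4\right)^{2}}{7}\right) + 11\right)^{2} = \left(\left(\frac{1}{-2 + \left(-7\right)^{2}} - \frac{-2 + \left(-7\right)^{2}}{7}\right) + 11\right)^{2} = \left(\left(\frac{1}{-2 + 49} - \frac{-2 + 49}{7}\right) + 11\right)^{2} = \left(\left(\frac{1}{47} - \frac{47}{7}\right) + 11\right)^{2} = \left(- \frac{2202}{329} + 11\right)^{2} = \left(\frac{1417}{329}\right)^{2} = \frac{2007889}{108241}$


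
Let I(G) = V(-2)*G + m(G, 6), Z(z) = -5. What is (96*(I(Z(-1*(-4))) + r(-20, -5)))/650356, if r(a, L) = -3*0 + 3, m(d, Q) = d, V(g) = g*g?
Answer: -528/162589 ≈ -0.0032475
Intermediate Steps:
V(g) = g²
r(a, L) = 3 (r(a, L) = 0 + 3 = 3)
I(G) = 5*G (I(G) = (-2)²*G + G = 4*G + G = 5*G)
(96*(I(Z(-1*(-4))) + r(-20, -5)))/650356 = (96*(5*(-5) + 3))/650356 = (96*(-25 + 3))*(1/650356) = (96*(-22))*(1/650356) = -2112*1/650356 = -528/162589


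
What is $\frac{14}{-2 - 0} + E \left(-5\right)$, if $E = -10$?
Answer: $43$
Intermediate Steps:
$\frac{14}{-2 - 0} + E \left(-5\right) = \frac{14}{-2 - 0} - -50 = \frac{14}{-2 + 0} + 50 = \frac{14}{-2} + 50 = 14 \left(- \frac{1}{2}\right) + 50 = -7 + 50 = 43$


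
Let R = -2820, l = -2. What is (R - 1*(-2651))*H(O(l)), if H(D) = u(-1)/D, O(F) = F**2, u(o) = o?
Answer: 169/4 ≈ 42.250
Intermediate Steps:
H(D) = -1/D
(R - 1*(-2651))*H(O(l)) = (-2820 - 1*(-2651))*(-1/((-2)**2)) = (-2820 + 2651)*(-1/4) = -(-169)/4 = -169*(-1/4) = 169/4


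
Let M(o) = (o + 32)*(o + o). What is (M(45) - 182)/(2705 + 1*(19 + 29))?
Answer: 6748/2753 ≈ 2.4511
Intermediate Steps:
M(o) = 2*o*(32 + o) (M(o) = (32 + o)*(2*o) = 2*o*(32 + o))
(M(45) - 182)/(2705 + 1*(19 + 29)) = (2*45*(32 + 45) - 182)/(2705 + 1*(19 + 29)) = (2*45*77 - 182)/(2705 + 1*48) = (6930 - 182)/(2705 + 48) = 6748/2753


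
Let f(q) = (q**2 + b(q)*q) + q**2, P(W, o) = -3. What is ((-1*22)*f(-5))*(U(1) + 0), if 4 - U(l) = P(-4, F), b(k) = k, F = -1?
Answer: -11550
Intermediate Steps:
f(q) = 3*q**2 (f(q) = (q**2 + q*q) + q**2 = (q**2 + q**2) + q**2 = 2*q**2 + q**2 = 3*q**2)
U(l) = 7 (U(l) = 4 - 1*(-3) = 4 + 3 = 7)
((-1*22)*f(-5))*(U(1) + 0) = ((-1*22)*(3*(-5)**2))*(7 + 0) = -66*25*7 = -22*75*7 = -1650*7 = -11550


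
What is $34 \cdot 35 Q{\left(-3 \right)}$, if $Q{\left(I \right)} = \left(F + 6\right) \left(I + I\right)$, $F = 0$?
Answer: $-42840$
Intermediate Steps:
$Q{\left(I \right)} = 12 I$ ($Q{\left(I \right)} = \left(0 + 6\right) \left(I + I\right) = 6 \cdot 2 I = 12 I$)
$34 \cdot 35 Q{\left(-3 \right)} = 34 \cdot 35 \cdot 12 \left(-3\right) = 1190 \left(-36\right) = -42840$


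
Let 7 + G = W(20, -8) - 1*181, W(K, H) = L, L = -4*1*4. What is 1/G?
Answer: -1/204 ≈ -0.0049020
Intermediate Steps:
L = -16 (L = -4*4 = -16)
W(K, H) = -16
G = -204 (G = -7 + (-16 - 1*181) = -7 + (-16 - 181) = -7 - 197 = -204)
1/G = 1/(-204) = -1/204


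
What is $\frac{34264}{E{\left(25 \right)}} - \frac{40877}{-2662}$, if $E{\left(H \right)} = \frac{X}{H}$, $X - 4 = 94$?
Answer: $\frac{1142137573}{130438} \approx 8756.2$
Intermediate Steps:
$X = 98$ ($X = 4 + 94 = 98$)
$E{\left(H \right)} = \frac{98}{H}$
$\frac{34264}{E{\left(25 \right)}} - \frac{40877}{-2662} = \frac{34264}{98 \cdot \frac{1}{25}} - \frac{40877}{-2662} = \frac{34264}{98 \cdot \frac{1}{25}} - - \frac{40877}{2662} = \frac{34264}{\frac{98}{25}} + \frac{40877}{2662} = 34264 \cdot \frac{25}{98} + \frac{40877}{2662} = \frac{428300}{49} + \frac{40877}{2662} = \frac{1142137573}{130438}$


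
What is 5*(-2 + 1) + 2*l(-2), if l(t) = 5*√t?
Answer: -5 + 10*I*√2 ≈ -5.0 + 14.142*I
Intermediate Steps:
5*(-2 + 1) + 2*l(-2) = 5*(-2 + 1) + 2*(5*√(-2)) = 5*(-1) + 2*(5*(I*√2)) = -5 + 2*(5*I*√2) = -5 + 10*I*√2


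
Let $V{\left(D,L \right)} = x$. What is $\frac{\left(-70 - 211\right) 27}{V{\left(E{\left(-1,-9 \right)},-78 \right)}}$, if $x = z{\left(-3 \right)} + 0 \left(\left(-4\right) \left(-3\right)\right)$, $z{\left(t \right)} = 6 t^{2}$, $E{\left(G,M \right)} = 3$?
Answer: $- \frac{281}{2} \approx -140.5$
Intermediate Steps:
$x = 54$ ($x = 6 \left(-3\right)^{2} + 0 \left(\left(-4\right) \left(-3\right)\right) = 6 \cdot 9 + 0 \cdot 12 = 54 + 0 = 54$)
$V{\left(D,L \right)} = 54$
$\frac{\left(-70 - 211\right) 27}{V{\left(E{\left(-1,-9 \right)},-78 \right)}} = \frac{\left(-70 - 211\right) 27}{54} = \left(-70 - 211\right) 27 \cdot \frac{1}{54} = \left(-281\right) 27 \cdot \frac{1}{54} = \left(-7587\right) \frac{1}{54} = - \frac{281}{2}$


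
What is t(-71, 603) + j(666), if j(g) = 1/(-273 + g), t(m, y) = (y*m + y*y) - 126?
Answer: 126023311/393 ≈ 3.2067e+5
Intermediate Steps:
t(m, y) = -126 + y² + m*y (t(m, y) = (m*y + y²) - 126 = (y² + m*y) - 126 = -126 + y² + m*y)
t(-71, 603) + j(666) = (-126 + 603² - 71*603) + 1/(-273 + 666) = (-126 + 363609 - 42813) + 1/393 = 320670 + 1/393 = 126023311/393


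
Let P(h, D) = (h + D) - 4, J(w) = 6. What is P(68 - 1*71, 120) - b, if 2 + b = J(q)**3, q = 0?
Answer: -101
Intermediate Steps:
P(h, D) = -4 + D + h (P(h, D) = (D + h) - 4 = -4 + D + h)
b = 214 (b = -2 + 6**3 = -2 + 216 = 214)
P(68 - 1*71, 120) - b = (-4 + 120 + (68 - 1*71)) - 1*214 = (-4 + 120 + (68 - 71)) - 214 = (-4 + 120 - 3) - 214 = 113 - 214 = -101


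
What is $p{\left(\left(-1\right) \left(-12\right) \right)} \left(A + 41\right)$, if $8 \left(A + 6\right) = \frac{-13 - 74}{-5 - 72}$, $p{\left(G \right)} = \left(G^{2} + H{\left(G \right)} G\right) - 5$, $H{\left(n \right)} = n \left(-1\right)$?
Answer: $- \frac{108235}{616} \approx -175.71$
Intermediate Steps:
$H{\left(n \right)} = - n$
$p{\left(G \right)} = -5$ ($p{\left(G \right)} = \left(G^{2} + - G G\right) - 5 = \left(G^{2} - G^{2}\right) - 5 = 0 - 5 = -5$)
$A = - \frac{3609}{616}$ ($A = -6 + \frac{\left(-13 - 74\right) \frac{1}{-5 - 72}}{8} = -6 + \frac{\left(-87\right) \frac{1}{-77}}{8} = -6 + \frac{\left(-87\right) \left(- \frac{1}{77}\right)}{8} = -6 + \frac{1}{8} \cdot \frac{87}{77} = -6 + \frac{87}{616} = - \frac{3609}{616} \approx -5.8588$)
$p{\left(\left(-1\right) \left(-12\right) \right)} \left(A + 41\right) = - 5 \left(- \frac{3609}{616} + 41\right) = \left(-5\right) \frac{21647}{616} = - \frac{108235}{616}$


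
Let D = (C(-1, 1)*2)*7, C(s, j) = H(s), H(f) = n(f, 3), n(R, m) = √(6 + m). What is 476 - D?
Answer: 434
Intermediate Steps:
H(f) = 3 (H(f) = √(6 + 3) = √9 = 3)
C(s, j) = 3
D = 42 (D = (3*2)*7 = 6*7 = 42)
476 - D = 476 - 1*42 = 476 - 42 = 434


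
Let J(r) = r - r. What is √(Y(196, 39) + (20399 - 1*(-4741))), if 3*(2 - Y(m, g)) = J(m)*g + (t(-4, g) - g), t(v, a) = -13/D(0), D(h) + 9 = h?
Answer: 2*√509379/9 ≈ 158.60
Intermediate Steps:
D(h) = -9 + h
t(v, a) = 13/9 (t(v, a) = -13/(-9 + 0) = -13/(-9) = -13*(-⅑) = 13/9)
J(r) = 0
Y(m, g) = 41/27 + g/3 (Y(m, g) = 2 - (0*g + (13/9 - g))/3 = 2 - (0 + (13/9 - g))/3 = 2 - (13/9 - g)/3 = 2 + (-13/27 + g/3) = 41/27 + g/3)
√(Y(196, 39) + (20399 - 1*(-4741))) = √((41/27 + (⅓)*39) + (20399 - 1*(-4741))) = √((41/27 + 13) + (20399 + 4741)) = √(392/27 + 25140) = √(679172/27) = 2*√509379/9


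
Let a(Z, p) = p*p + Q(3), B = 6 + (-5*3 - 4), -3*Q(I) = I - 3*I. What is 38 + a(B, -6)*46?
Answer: 1786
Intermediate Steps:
Q(I) = 2*I/3 (Q(I) = -(I - 3*I)/3 = -(-2)*I/3 = 2*I/3)
B = -13 (B = 6 + (-15 - 4) = 6 - 19 = -13)
a(Z, p) = 2 + p**2 (a(Z, p) = p*p + (2/3)*3 = p**2 + 2 = 2 + p**2)
38 + a(B, -6)*46 = 38 + (2 + (-6)**2)*46 = 38 + (2 + 36)*46 = 38 + 38*46 = 38 + 1748 = 1786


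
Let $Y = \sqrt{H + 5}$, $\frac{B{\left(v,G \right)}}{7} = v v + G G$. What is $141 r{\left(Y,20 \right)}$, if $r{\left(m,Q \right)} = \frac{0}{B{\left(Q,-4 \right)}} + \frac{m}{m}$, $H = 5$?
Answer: $141$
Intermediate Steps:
$B{\left(v,G \right)} = 7 G^{2} + 7 v^{2}$ ($B{\left(v,G \right)} = 7 \left(v v + G G\right) = 7 \left(v^{2} + G^{2}\right) = 7 \left(G^{2} + v^{2}\right) = 7 G^{2} + 7 v^{2}$)
$Y = \sqrt{10}$ ($Y = \sqrt{5 + 5} = \sqrt{10} \approx 3.1623$)
$r{\left(m,Q \right)} = 1$ ($r{\left(m,Q \right)} = \frac{0}{7 \left(-4\right)^{2} + 7 Q^{2}} + \frac{m}{m} = \frac{0}{7 \cdot 16 + 7 Q^{2}} + 1 = \frac{0}{112 + 7 Q^{2}} + 1 = 0 + 1 = 1$)
$141 r{\left(Y,20 \right)} = 141 \cdot 1 = 141$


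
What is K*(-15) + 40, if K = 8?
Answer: -80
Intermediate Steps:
K*(-15) + 40 = 8*(-15) + 40 = -120 + 40 = -80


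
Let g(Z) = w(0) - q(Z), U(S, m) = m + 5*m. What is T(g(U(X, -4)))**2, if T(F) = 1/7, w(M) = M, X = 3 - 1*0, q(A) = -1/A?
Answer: 1/49 ≈ 0.020408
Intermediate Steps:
X = 3 (X = 3 + 0 = 3)
U(S, m) = 6*m
g(Z) = 1/Z (g(Z) = 0 - (-1)/Z = 0 + 1/Z = 1/Z)
T(F) = 1/7
T(g(U(X, -4)))**2 = (1/7)**2 = 1/49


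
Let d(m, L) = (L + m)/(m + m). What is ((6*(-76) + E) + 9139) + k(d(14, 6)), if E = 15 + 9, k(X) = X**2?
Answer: 426668/49 ≈ 8707.5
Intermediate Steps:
d(m, L) = (L + m)/(2*m) (d(m, L) = (L + m)/((2*m)) = (L + m)*(1/(2*m)) = (L + m)/(2*m))
E = 24
((6*(-76) + E) + 9139) + k(d(14, 6)) = ((6*(-76) + 24) + 9139) + ((1/2)*(6 + 14)/14)**2 = ((-456 + 24) + 9139) + ((1/2)*(1/14)*20)**2 = (-432 + 9139) + (5/7)**2 = 8707 + 25/49 = 426668/49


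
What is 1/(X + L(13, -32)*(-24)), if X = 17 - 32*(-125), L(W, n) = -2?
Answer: 1/4065 ≈ 0.00024600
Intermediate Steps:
X = 4017 (X = 17 + 4000 = 4017)
1/(X + L(13, -32)*(-24)) = 1/(4017 - 2*(-24)) = 1/(4017 + 48) = 1/4065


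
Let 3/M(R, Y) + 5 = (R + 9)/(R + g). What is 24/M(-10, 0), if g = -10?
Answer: -198/5 ≈ -39.600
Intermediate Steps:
M(R, Y) = 3/(-5 + (9 + R)/(-10 + R)) (M(R, Y) = 3/(-5 + (R + 9)/(R - 10)) = 3/(-5 + (9 + R)/(-10 + R)))
24/M(-10, 0) = 24/((3*(10 - 1*(-10))/(-59 + 4*(-10)))) = 24/((3*(10 + 10)/(-59 - 40))) = 24/((3*20/(-99))) = 24/((3*(-1/99)*20)) = 24/(-20/33) = 24*(-33/20) = -198/5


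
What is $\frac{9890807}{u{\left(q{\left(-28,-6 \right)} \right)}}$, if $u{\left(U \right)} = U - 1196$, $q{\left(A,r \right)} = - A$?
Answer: $- \frac{9890807}{1168} \approx -8468.2$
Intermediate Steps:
$u{\left(U \right)} = -1196 + U$ ($u{\left(U \right)} = U - 1196 = -1196 + U$)
$\frac{9890807}{u{\left(q{\left(-28,-6 \right)} \right)}} = \frac{9890807}{-1196 - -28} = \frac{9890807}{-1196 + 28} = \frac{9890807}{-1168} = 9890807 \left(- \frac{1}{1168}\right) = - \frac{9890807}{1168}$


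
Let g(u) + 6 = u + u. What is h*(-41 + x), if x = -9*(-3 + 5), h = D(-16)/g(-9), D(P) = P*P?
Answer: 1888/3 ≈ 629.33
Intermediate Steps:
D(P) = P²
g(u) = -6 + 2*u (g(u) = -6 + (u + u) = -6 + 2*u)
h = -32/3 (h = (-16)²/(-6 + 2*(-9)) = 256/(-6 - 18) = 256/(-24) = 256*(-1/24) = -32/3 ≈ -10.667)
x = -18 (x = -9*2 = -18)
h*(-41 + x) = -32*(-41 - 18)/3 = -32/3*(-59) = 1888/3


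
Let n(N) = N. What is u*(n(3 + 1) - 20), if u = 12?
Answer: -192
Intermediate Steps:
u*(n(3 + 1) - 20) = 12*((3 + 1) - 20) = 12*(4 - 20) = 12*(-16) = -192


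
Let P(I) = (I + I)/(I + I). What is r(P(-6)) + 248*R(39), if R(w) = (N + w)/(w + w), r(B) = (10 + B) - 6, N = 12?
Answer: 2173/13 ≈ 167.15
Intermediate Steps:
P(I) = 1 (P(I) = (2*I)/((2*I)) = (2*I)*(1/(2*I)) = 1)
r(B) = 4 + B
R(w) = (12 + w)/(2*w) (R(w) = (12 + w)/(w + w) = (12 + w)/((2*w)) = (12 + w)*(1/(2*w)) = (12 + w)/(2*w))
r(P(-6)) + 248*R(39) = (4 + 1) + 248*((½)*(12 + 39)/39) = 5 + 248*((½)*(1/39)*51) = 5 + 248*(17/26) = 5 + 2108/13 = 2173/13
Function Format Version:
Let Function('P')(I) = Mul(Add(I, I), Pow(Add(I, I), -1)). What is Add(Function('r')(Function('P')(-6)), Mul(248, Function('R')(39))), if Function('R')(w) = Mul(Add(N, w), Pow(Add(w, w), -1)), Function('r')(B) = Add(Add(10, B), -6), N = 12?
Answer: Rational(2173, 13) ≈ 167.15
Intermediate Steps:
Function('P')(I) = 1 (Function('P')(I) = Mul(Mul(2, I), Pow(Mul(2, I), -1)) = Mul(Mul(2, I), Mul(Rational(1, 2), Pow(I, -1))) = 1)
Function('r')(B) = Add(4, B)
Function('R')(w) = Mul(Rational(1, 2), Pow(w, -1), Add(12, w)) (Function('R')(w) = Mul(Add(12, w), Pow(Add(w, w), -1)) = Mul(Add(12, w), Pow(Mul(2, w), -1)) = Mul(Add(12, w), Mul(Rational(1, 2), Pow(w, -1))) = Mul(Rational(1, 2), Pow(w, -1), Add(12, w)))
Add(Function('r')(Function('P')(-6)), Mul(248, Function('R')(39))) = Add(Add(4, 1), Mul(248, Mul(Rational(1, 2), Pow(39, -1), Add(12, 39)))) = Add(5, Mul(248, Mul(Rational(1, 2), Rational(1, 39), 51))) = Add(5, Mul(248, Rational(17, 26))) = Add(5, Rational(2108, 13)) = Rational(2173, 13)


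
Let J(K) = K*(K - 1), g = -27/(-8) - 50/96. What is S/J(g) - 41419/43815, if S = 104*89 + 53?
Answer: 939236293973/534236295 ≈ 1758.1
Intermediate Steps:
g = 137/48 (g = -27*(-⅛) - 50*1/96 = 27/8 - 25/48 = 137/48 ≈ 2.8542)
J(K) = K*(-1 + K)
S = 9309 (S = 9256 + 53 = 9309)
S/J(g) - 41419/43815 = 9309/((137*(-1 + 137/48)/48)) - 41419/43815 = 9309/(((137/48)*(89/48))) - 41419*1/43815 = 9309/(12193/2304) - 41419/43815 = 9309*(2304/12193) - 41419/43815 = 21447936/12193 - 41419/43815 = 939236293973/534236295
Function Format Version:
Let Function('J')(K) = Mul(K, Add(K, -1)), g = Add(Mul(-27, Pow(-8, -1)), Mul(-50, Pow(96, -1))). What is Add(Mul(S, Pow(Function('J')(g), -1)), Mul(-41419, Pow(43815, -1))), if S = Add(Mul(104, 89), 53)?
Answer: Rational(939236293973, 534236295) ≈ 1758.1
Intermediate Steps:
g = Rational(137, 48) (g = Add(Mul(-27, Rational(-1, 8)), Mul(-50, Rational(1, 96))) = Add(Rational(27, 8), Rational(-25, 48)) = Rational(137, 48) ≈ 2.8542)
Function('J')(K) = Mul(K, Add(-1, K))
S = 9309 (S = Add(9256, 53) = 9309)
Add(Mul(S, Pow(Function('J')(g), -1)), Mul(-41419, Pow(43815, -1))) = Add(Mul(9309, Pow(Mul(Rational(137, 48), Add(-1, Rational(137, 48))), -1)), Mul(-41419, Pow(43815, -1))) = Add(Mul(9309, Pow(Mul(Rational(137, 48), Rational(89, 48)), -1)), Mul(-41419, Rational(1, 43815))) = Add(Mul(9309, Pow(Rational(12193, 2304), -1)), Rational(-41419, 43815)) = Add(Mul(9309, Rational(2304, 12193)), Rational(-41419, 43815)) = Add(Rational(21447936, 12193), Rational(-41419, 43815)) = Rational(939236293973, 534236295)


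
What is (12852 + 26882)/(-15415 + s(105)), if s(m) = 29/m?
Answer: -2086035/809273 ≈ -2.5777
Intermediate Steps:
(12852 + 26882)/(-15415 + s(105)) = (12852 + 26882)/(-15415 + 29/105) = 39734/(-15415 + 29*(1/105)) = 39734/(-15415 + 29/105) = 39734/(-1618546/105) = 39734*(-105/1618546) = -2086035/809273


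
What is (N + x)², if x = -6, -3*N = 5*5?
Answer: 1849/9 ≈ 205.44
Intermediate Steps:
N = -25/3 (N = -5*5/3 = -⅓*25 = -25/3 ≈ -8.3333)
(N + x)² = (-25/3 - 6)² = (-43/3)² = 1849/9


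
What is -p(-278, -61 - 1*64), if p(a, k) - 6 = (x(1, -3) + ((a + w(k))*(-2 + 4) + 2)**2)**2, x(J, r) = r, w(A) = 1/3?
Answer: -7593182558815/81 ≈ -9.3743e+10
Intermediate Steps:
w(A) = 1/3 (w(A) = 1*(1/3) = 1/3)
p(a, k) = 6 + (-3 + (8/3 + 2*a)**2)**2 (p(a, k) = 6 + (-3 + ((a + 1/3)*(-2 + 4) + 2)**2)**2 = 6 + (-3 + ((1/3 + a)*2 + 2)**2)**2 = 6 + (-3 + ((2/3 + 2*a) + 2)**2)**2 = 6 + (-3 + (8/3 + 2*a)**2)**2)
-p(-278, -61 - 1*64) = -(6 + (-27 + 4*(4 + 3*(-278))**2)**2/81) = -(6 + (-27 + 4*(4 - 834)**2)**2/81) = -(6 + (-27 + 4*(-830)**2)**2/81) = -(6 + (-27 + 4*688900)**2/81) = -(6 + (-27 + 2755600)**2/81) = -(6 + (1/81)*2755573**2) = -(6 + (1/81)*7593182558329) = -(6 + 7593182558329/81) = -1*7593182558815/81 = -7593182558815/81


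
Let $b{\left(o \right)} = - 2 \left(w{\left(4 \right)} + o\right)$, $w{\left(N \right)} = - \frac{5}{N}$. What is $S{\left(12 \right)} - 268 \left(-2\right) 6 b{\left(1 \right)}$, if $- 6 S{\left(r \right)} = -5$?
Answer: $\frac{9653}{6} \approx 1608.8$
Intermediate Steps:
$b{\left(o \right)} = \frac{5}{2} - 2 o$ ($b{\left(o \right)} = - 2 \left(- \frac{5}{4} + o\right) = \frac{5}{2} - 2 o$)
$S{\left(r \right)} = \frac{5}{6}$ ($S{\left(r \right)} = \left(- \frac{1}{6}\right) \left(-5\right) = \frac{5}{6}$)
$S{\left(12 \right)} - 268 \left(-2\right) 6 b{\left(1 \right)} = \frac{5}{6} - 268 \left(-2\right) 6 \left(\frac{5}{2} - 2\right) = \frac{5}{6} - 268 \left(- 12 \left(\frac{5}{2} - 2\right)\right) = \frac{5}{6} - 268 \left(\left(-12\right) \frac{1}{2}\right) = \frac{5}{6} - -1608 = \frac{5}{6} + 1608 = \frac{9653}{6}$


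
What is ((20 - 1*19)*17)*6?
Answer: 102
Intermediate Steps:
((20 - 1*19)*17)*6 = ((20 - 19)*17)*6 = (1*17)*6 = 17*6 = 102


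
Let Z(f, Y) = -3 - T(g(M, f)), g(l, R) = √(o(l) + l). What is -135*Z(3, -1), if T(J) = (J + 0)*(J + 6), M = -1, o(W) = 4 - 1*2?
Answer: 1350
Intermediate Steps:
o(W) = 2 (o(W) = 4 - 2 = 2)
g(l, R) = √(2 + l)
T(J) = J*(6 + J)
Z(f, Y) = -10 (Z(f, Y) = -3 - √(2 - 1)*(6 + √(2 - 1)) = -3 - √1*(6 + √1) = -3 - (6 + 1) = -3 - 7 = -10)
-135*Z(3, -1) = -135*(-10) = 1350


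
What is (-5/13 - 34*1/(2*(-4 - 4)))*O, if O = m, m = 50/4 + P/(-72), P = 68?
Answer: 181/9 ≈ 20.111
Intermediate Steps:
m = 104/9 (m = 50/4 + 68/(-72) = 50*(¼) + 68*(-1/72) = 25/2 - 17/18 = 104/9 ≈ 11.556)
O = 104/9 ≈ 11.556
(-5/13 - 34*1/(2*(-4 - 4)))*O = (-5/13 - 34*1/(2*(-4 - 4)))*(104/9) = (-5*1/13 - 34/((-8*2)))*(104/9) = (-5/13 - 34/(-16))*(104/9) = (-5/13 - 34*(-1/16))*(104/9) = (-5/13 + 17/8)*(104/9) = (181/104)*(104/9) = 181/9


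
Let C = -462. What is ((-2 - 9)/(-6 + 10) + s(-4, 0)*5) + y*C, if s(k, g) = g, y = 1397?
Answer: -2581667/4 ≈ -6.4542e+5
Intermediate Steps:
((-2 - 9)/(-6 + 10) + s(-4, 0)*5) + y*C = ((-2 - 9)/(-6 + 10) + 0*5) + 1397*(-462) = (-11/4 + 0) - 645414 = -11/4 - 645414 = -2581667/4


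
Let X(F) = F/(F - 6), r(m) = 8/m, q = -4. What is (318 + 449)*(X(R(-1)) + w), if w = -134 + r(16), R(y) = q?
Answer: -1020877/10 ≈ -1.0209e+5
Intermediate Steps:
R(y) = -4
w = -267/2 (w = -134 + 8/16 = -134 + 8*(1/16) = -134 + 1/2 = -267/2 ≈ -133.50)
X(F) = F/(-6 + F)
(318 + 449)*(X(R(-1)) + w) = (318 + 449)*(-4/(-6 - 4) - 267/2) = 767*(-4/(-10) - 267/2) = 767*(-4*(-1/10) - 267/2) = 767*(2/5 - 267/2) = 767*(-1331/10) = -1020877/10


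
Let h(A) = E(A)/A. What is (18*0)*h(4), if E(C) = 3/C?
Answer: 0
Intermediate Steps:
h(A) = 3/A² (h(A) = (3/A)/A = 3/A²)
(18*0)*h(4) = (18*0)*(3/4²) = 0*(3*(1/16)) = 0*(3/16) = 0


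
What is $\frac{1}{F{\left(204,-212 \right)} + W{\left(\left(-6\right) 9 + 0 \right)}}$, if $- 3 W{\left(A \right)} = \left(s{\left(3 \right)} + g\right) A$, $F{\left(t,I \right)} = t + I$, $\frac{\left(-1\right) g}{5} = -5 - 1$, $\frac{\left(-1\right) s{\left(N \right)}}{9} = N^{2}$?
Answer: $- \frac{1}{926} \approx -0.0010799$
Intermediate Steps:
$s{\left(N \right)} = - 9 N^{2}$
$g = 30$ ($g = - 5 \left(-5 - 1\right) = \left(-5\right) \left(-6\right) = 30$)
$F{\left(t,I \right)} = I + t$
$W{\left(A \right)} = 17 A$ ($W{\left(A \right)} = - \frac{\left(- 9 \cdot 3^{2} + 30\right) A}{3} = - \frac{\left(\left(-9\right) 9 + 30\right) A}{3} = - \frac{\left(-81 + 30\right) A}{3} = - \frac{\left(-51\right) A}{3} = 17 A$)
$\frac{1}{F{\left(204,-212 \right)} + W{\left(\left(-6\right) 9 + 0 \right)}} = \frac{1}{\left(-212 + 204\right) + 17 \left(\left(-6\right) 9 + 0\right)} = \frac{1}{-8 + 17 \left(-54 + 0\right)} = \frac{1}{-8 + 17 \left(-54\right)} = \frac{1}{-8 - 918} = \frac{1}{-926} = - \frac{1}{926}$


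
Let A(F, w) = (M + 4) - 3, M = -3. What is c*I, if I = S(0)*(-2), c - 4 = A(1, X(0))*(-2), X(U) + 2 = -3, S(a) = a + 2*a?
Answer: 0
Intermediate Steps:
S(a) = 3*a
X(U) = -5 (X(U) = -2 - 3 = -5)
A(F, w) = -2 (A(F, w) = (-3 + 4) - 3 = 1 - 3 = -2)
c = 8 (c = 4 - 2*(-2) = 4 + 4 = 8)
I = 0 (I = (3*0)*(-2) = 0*(-2) = 0)
c*I = 8*0 = 0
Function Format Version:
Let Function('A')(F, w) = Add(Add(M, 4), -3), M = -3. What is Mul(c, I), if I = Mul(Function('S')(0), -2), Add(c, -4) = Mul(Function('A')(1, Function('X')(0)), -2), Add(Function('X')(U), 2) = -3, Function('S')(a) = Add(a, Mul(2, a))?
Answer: 0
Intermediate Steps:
Function('S')(a) = Mul(3, a)
Function('X')(U) = -5 (Function('X')(U) = Add(-2, -3) = -5)
Function('A')(F, w) = -2 (Function('A')(F, w) = Add(Add(-3, 4), -3) = Add(1, -3) = -2)
c = 8 (c = Add(4, Mul(-2, -2)) = Add(4, 4) = 8)
I = 0 (I = Mul(Mul(3, 0), -2) = Mul(0, -2) = 0)
Mul(c, I) = Mul(8, 0) = 0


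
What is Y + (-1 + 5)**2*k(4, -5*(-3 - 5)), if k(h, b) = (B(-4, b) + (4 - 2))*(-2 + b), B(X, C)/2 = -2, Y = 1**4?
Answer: -1215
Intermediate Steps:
Y = 1
B(X, C) = -4 (B(X, C) = 2*(-2) = -4)
k(h, b) = 4 - 2*b (k(h, b) = (-4 + (4 - 2))*(-2 + b) = (-4 + 2)*(-2 + b) = -2*(-2 + b) = 4 - 2*b)
Y + (-1 + 5)**2*k(4, -5*(-3 - 5)) = 1 + (-1 + 5)**2*(4 - (-10)*(-3 - 5)) = 1 + 4**2*(4 - (-10)*(-8)) = 1 + 16*(4 - 2*40) = 1 + 16*(4 - 80) = 1 + 16*(-76) = 1 - 1216 = -1215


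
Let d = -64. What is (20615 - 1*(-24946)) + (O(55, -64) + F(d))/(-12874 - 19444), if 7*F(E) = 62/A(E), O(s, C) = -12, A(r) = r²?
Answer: 21108905717729/463310848 ≈ 45561.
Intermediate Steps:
F(E) = 62/(7*E²) (F(E) = (62/(E²))/7 = (62/E²)/7 = 62/(7*E²))
(20615 - 1*(-24946)) + (O(55, -64) + F(d))/(-12874 - 19444) = (20615 - 1*(-24946)) + (-12 + (62/7)/(-64)²)/(-12874 - 19444) = (20615 + 24946) + (-12 + (62/7)*(1/4096))/(-32318) = 45561 + (-12 + 31/14336)*(-1/32318) = 45561 - 172001/14336*(-1/32318) = 45561 + 172001/463310848 = 21108905717729/463310848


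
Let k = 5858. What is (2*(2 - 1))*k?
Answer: 11716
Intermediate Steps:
(2*(2 - 1))*k = (2*(2 - 1))*5858 = (2*1)*5858 = 2*5858 = 11716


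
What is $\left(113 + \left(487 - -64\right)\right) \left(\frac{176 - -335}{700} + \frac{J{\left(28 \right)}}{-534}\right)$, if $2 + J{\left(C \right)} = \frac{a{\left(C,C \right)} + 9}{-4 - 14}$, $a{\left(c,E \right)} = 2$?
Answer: $\frac{29314604}{60075} \approx 487.97$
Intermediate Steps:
$J{\left(C \right)} = - \frac{47}{18}$ ($J{\left(C \right)} = -2 + \frac{2 + 9}{-4 - 14} = -2 + \frac{11}{-18} = -2 + 11 \left(- \frac{1}{18}\right) = -2 - \frac{11}{18} = - \frac{47}{18}$)
$\left(113 + \left(487 - -64\right)\right) \left(\frac{176 - -335}{700} + \frac{J{\left(28 \right)}}{-534}\right) = \left(113 + \left(487 - -64\right)\right) \left(\frac{176 - -335}{700} - \frac{47}{18 \left(-534\right)}\right) = \left(113 + \left(487 + 64\right)\right) \left(\left(176 + 335\right) \frac{1}{700} - - \frac{47}{9612}\right) = \left(113 + 551\right) \left(511 \cdot \frac{1}{700} + \frac{47}{9612}\right) = 664 \left(\frac{73}{100} + \frac{47}{9612}\right) = 664 \cdot \frac{88297}{120150} = \frac{29314604}{60075}$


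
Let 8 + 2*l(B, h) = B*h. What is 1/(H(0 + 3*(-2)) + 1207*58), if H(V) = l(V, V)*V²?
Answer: 1/70510 ≈ 1.4182e-5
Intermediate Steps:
l(B, h) = -4 + B*h/2 (l(B, h) = -4 + (B*h)/2 = -4 + B*h/2)
H(V) = V²*(-4 + V²/2) (H(V) = (-4 + V*V/2)*V² = (-4 + V²/2)*V² = V²*(-4 + V²/2))
1/(H(0 + 3*(-2)) + 1207*58) = 1/((0 + 3*(-2))²*(-8 + (0 + 3*(-2))²)/2 + 1207*58) = 1/((0 - 6)²*(-8 + (0 - 6)²)/2 + 70006) = 1/((½)*(-6)²*(-8 + (-6)²) + 70006) = 1/((½)*36*(-8 + 36) + 70006) = 1/((½)*36*28 + 70006) = 1/(504 + 70006) = 1/70510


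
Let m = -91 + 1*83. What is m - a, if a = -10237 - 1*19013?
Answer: 29242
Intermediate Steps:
m = -8 (m = -91 + 83 = -8)
a = -29250 (a = -10237 - 19013 = -29250)
m - a = -8 - 1*(-29250) = -8 + 29250 = 29242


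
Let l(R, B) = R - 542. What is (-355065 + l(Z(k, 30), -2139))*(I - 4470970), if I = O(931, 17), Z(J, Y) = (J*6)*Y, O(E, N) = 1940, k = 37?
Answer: 1559454611410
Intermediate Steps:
Z(J, Y) = 6*J*Y (Z(J, Y) = (6*J)*Y = 6*J*Y)
l(R, B) = -542 + R
I = 1940
(-355065 + l(Z(k, 30), -2139))*(I - 4470970) = (-355065 + (-542 + 6*37*30))*(1940 - 4470970) = (-355065 + (-542 + 6660))*(-4469030) = (-355065 + 6118)*(-4469030) = -348947*(-4469030) = 1559454611410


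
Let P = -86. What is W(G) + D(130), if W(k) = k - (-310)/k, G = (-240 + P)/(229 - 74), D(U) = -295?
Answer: -11230188/25265 ≈ -444.50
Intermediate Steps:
G = -326/155 (G = (-240 - 86)/(229 - 74) = -326/155 ≈ -2.1032)
W(k) = k + 310/k
W(G) + D(130) = (-326/155 + 310/(-326/155)) - 295 = (-326/155 + 310*(-155/326)) - 295 = (-326/155 - 24025/163) - 295 = -3777013/25265 - 295 = -11230188/25265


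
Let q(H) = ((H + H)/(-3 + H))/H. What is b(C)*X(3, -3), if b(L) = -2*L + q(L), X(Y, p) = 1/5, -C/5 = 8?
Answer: 3438/215 ≈ 15.991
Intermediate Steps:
C = -40 (C = -5*8 = -40)
q(H) = 2/(-3 + H) (q(H) = ((2*H)/(-3 + H))/H = (2*H/(-3 + H))/H = 2/(-3 + H))
X(Y, p) = 1/5
b(L) = -2*L + 2/(-3 + L)
b(C)*X(3, -3) = (2*(1 - 1*(-40)*(-3 - 40))/(-3 - 40))*(1/5) = (2*(1 - 1*(-40)*(-43))/(-43))*(1/5) = (2*(-1/43)*(1 - 1720))*(1/5) = (2*(-1/43)*(-1719))*(1/5) = (3438/43)*(1/5) = 3438/215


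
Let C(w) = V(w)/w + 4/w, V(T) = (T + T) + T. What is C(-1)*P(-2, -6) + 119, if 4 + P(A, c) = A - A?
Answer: 123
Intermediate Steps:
V(T) = 3*T (V(T) = 2*T + T = 3*T)
P(A, c) = -4 (P(A, c) = -4 + (A - A) = -4 + 0 = -4)
C(w) = 3 + 4/w (C(w) = (3*w)/w + 4/w = 3 + 4/w)
C(-1)*P(-2, -6) + 119 = (3 + 4/(-1))*(-4) + 119 = (3 + 4*(-1))*(-4) + 119 = (3 - 4)*(-4) + 119 = -1*(-4) + 119 = 4 + 119 = 123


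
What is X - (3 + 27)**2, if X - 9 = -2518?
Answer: -3409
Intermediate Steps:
X = -2509 (X = 9 - 2518 = -2509)
X - (3 + 27)**2 = -2509 - (3 + 27)**2 = -2509 - 1*30**2 = -2509 - 1*900 = -2509 - 900 = -3409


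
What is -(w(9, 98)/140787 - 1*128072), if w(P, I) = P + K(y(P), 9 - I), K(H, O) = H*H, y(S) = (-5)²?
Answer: 18030872030/140787 ≈ 1.2807e+5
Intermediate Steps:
y(S) = 25
K(H, O) = H²
w(P, I) = 625 + P (w(P, I) = P + 25² = P + 625 = 625 + P)
-(w(9, 98)/140787 - 1*128072) = -((625 + 9)/140787 - 1*128072) = -(634*(1/140787) - 128072) = -(634/140787 - 128072) = -1*(-18030872030/140787) = 18030872030/140787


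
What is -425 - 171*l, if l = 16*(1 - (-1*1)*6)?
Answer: -19577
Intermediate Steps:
l = 112 (l = 16*(1 - (-1)*6) = 16*(1 - 1*(-6)) = 16*(1 + 6) = 16*7 = 112)
-425 - 171*l = -425 - 171*112 = -425 - 19152 = -19577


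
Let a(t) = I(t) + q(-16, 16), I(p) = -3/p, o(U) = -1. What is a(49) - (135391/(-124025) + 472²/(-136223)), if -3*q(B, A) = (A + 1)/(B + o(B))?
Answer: 7448702910571/2483573463525 ≈ 2.9992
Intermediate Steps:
q(B, A) = -(1 + A)/(3*(-1 + B)) (q(B, A) = -(A + 1)/(3*(B - 1)) = -(1 + A)/(3*(-1 + B)))
a(t) = ⅓ - 3/t (a(t) = -3/t + (-1 - 1*16)/(3*(-1 - 16)) = -3/t + (⅓)*(-1 - 16)/(-17) = -3/t + (⅓)*(-1/17)*(-17) = -3/t + ⅓ = ⅓ - 3/t)
a(49) - (135391/(-124025) + 472²/(-136223)) = (⅓)*(-9 + 49)/49 - (135391/(-124025) + 472²/(-136223)) = (⅓)*(1/49)*40 - (135391*(-1/124025) + 222784*(-1/136223)) = 40/147 - (-135391/124025 - 222784/136223) = 40/147 - 1*(-46074153793/16895057575) = 40/147 + 46074153793/16895057575 = 7448702910571/2483573463525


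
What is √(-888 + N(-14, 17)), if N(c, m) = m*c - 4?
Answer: I*√1130 ≈ 33.615*I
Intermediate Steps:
N(c, m) = -4 + c*m (N(c, m) = c*m - 4 = -4 + c*m)
√(-888 + N(-14, 17)) = √(-888 + (-4 - 14*17)) = √(-888 + (-4 - 238)) = √(-888 - 242) = √(-1130) = I*√1130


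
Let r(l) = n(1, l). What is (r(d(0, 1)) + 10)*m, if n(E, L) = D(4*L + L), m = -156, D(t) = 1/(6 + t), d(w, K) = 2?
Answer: -6279/4 ≈ -1569.8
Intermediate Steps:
n(E, L) = 1/(6 + 5*L) (n(E, L) = 1/(6 + (4*L + L)) = 1/(6 + 5*L))
r(l) = 1/(6 + 5*l)
(r(d(0, 1)) + 10)*m = (1/(6 + 5*2) + 10)*(-156) = (1/(6 + 10) + 10)*(-156) = (1/16 + 10)*(-156) = (161/16)*(-156) = -6279/4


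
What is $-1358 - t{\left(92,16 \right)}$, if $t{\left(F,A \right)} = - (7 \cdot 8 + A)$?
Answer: $-1286$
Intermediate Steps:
$t{\left(F,A \right)} = -56 - A$ ($t{\left(F,A \right)} = - (56 + A) = -56 - A$)
$-1358 - t{\left(92,16 \right)} = -1358 - \left(-56 - 16\right) = -1358 - -72 = -1358 + 72 = -1286$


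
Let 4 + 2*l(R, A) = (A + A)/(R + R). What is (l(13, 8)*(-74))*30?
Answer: 48840/13 ≈ 3756.9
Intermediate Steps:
l(R, A) = -2 + A/(2*R) (l(R, A) = -2 + ((A + A)/(R + R))/2 = -2 + ((2*A)/((2*R)))/2 = -2 + ((2*A)*(1/(2*R)))/2 = -2 + (A/R)/2 = -2 + A/(2*R))
(l(13, 8)*(-74))*30 = ((-2 + (1/2)*8/13)*(-74))*30 = ((-2 + (1/2)*8*(1/13))*(-74))*30 = ((-2 + 4/13)*(-74))*30 = -22/13*(-74)*30 = (1628/13)*30 = 48840/13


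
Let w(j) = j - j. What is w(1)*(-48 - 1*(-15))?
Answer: 0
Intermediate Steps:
w(j) = 0
w(1)*(-48 - 1*(-15)) = 0*(-48 - 1*(-15)) = 0*(-48 + 15) = 0*(-33) = 0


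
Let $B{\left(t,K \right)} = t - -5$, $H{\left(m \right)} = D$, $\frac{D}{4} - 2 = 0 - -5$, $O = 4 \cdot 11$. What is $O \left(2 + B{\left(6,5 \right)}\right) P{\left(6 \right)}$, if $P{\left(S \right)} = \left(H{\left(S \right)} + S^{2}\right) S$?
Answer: $219648$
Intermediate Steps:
$O = 44$
$D = 28$ ($D = 8 + 4 \left(0 - -5\right) = 8 + 4 \left(0 + 5\right) = 8 + 4 \cdot 5 = 8 + 20 = 28$)
$H{\left(m \right)} = 28$
$P{\left(S \right)} = S \left(28 + S^{2}\right)$ ($P{\left(S \right)} = \left(28 + S^{2}\right) S = S \left(28 + S^{2}\right)$)
$B{\left(t,K \right)} = 5 + t$ ($B{\left(t,K \right)} = t + 5 = 5 + t$)
$O \left(2 + B{\left(6,5 \right)}\right) P{\left(6 \right)} = 44 \left(2 + \left(5 + 6\right)\right) 6 \left(28 + 6^{2}\right) = 44 \left(2 + 11\right) 6 \left(28 + 36\right) = 44 \cdot 13 \cdot 6 \cdot 64 = 44 \cdot 13 \cdot 384 = 44 \cdot 4992 = 219648$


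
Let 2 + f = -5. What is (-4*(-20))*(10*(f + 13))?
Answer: 4800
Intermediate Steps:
f = -7 (f = -2 - 5 = -7)
(-4*(-20))*(10*(f + 13)) = (-4*(-20))*(10*(-7 + 13)) = 80*(10*6) = 80*60 = 4800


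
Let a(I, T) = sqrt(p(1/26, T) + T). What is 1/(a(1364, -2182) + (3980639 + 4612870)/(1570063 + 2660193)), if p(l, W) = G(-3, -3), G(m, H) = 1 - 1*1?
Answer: 36352743008304/39120882028252633 - 17895065825536*I*sqrt(2182)/39120882028252633 ≈ 0.00092924 - 0.021367*I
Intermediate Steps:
G(m, H) = 0 (G(m, H) = 1 - 1 = 0)
p(l, W) = 0
a(I, T) = sqrt(T) (a(I, T) = sqrt(0 + T) = sqrt(T))
1/(a(1364, -2182) + (3980639 + 4612870)/(1570063 + 2660193)) = 1/(sqrt(-2182) + (3980639 + 4612870)/(1570063 + 2660193)) = 1/(I*sqrt(2182) + 8593509/4230256) = 1/(8593509/4230256 + I*sqrt(2182))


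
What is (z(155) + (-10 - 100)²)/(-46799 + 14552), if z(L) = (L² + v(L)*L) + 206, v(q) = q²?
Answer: -1253402/10749 ≈ -116.61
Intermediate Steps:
z(L) = 206 + L² + L³ (z(L) = (L² + L²*L) + 206 = (L² + L³) + 206 = 206 + L² + L³)
(z(155) + (-10 - 100)²)/(-46799 + 14552) = ((206 + 155² + 155³) + (-10 - 100)²)/(-46799 + 14552) = ((206 + 24025 + 3723875) + (-110)²)/(-32247) = (3748106 + 12100)*(-1/32247) = 3760206*(-1/32247) = -1253402/10749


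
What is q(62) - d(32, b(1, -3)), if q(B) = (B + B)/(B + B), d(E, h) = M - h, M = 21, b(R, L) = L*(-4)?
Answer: -8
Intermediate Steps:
b(R, L) = -4*L
d(E, h) = 21 - h
q(B) = 1 (q(B) = (2*B)/((2*B)) = (2*B)*(1/(2*B)) = 1)
q(62) - d(32, b(1, -3)) = 1 - (21 - (-4)*(-3)) = 1 - (21 - 1*12) = 1 - (21 - 12) = 1 - 1*9 = 1 - 9 = -8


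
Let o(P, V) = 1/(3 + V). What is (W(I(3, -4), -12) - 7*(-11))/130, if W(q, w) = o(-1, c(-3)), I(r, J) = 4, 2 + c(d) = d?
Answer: 153/260 ≈ 0.58846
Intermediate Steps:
c(d) = -2 + d
W(q, w) = -½ (W(q, w) = 1/(3 + (-2 - 3)) = 1/(3 - 5) = 1/(-2) = -½)
(W(I(3, -4), -12) - 7*(-11))/130 = (-½ - 7*(-11))/130 = (-½ + 77)/130 = (1/130)*(153/2) = 153/260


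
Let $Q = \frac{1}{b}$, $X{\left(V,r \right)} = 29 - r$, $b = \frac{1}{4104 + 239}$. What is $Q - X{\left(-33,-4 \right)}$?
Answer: $4310$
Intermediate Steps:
$b = \frac{1}{4343} \approx 0.00023026$
$Q = 4343$ ($Q = \frac{1}{\frac{1}{4343}} = 4343$)
$Q - X{\left(-33,-4 \right)} = 4343 - \left(29 - -4\right) = 4343 - \left(29 + 4\right) = 4343 - 33 = 4310$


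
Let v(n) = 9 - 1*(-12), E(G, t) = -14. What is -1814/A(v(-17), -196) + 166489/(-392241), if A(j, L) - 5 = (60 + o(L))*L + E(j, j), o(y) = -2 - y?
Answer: -445791859/1148873889 ≈ -0.38803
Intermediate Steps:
v(n) = 21 (v(n) = 9 + 12 = 21)
A(j, L) = -9 + L*(58 - L) (A(j, L) = 5 + ((60 + (-2 - L))*L - 14) = 5 + ((58 - L)*L - 14) = 5 + (L*(58 - L) - 14) = 5 + (-14 + L*(58 - L)) = -9 + L*(58 - L))
-1814/A(v(-17), -196) + 166489/(-392241) = -1814/(-9 - 1*(-196)² + 58*(-196)) + 166489/(-392241) = -1814/(-9 - 1*38416 - 11368) + 166489*(-1/392241) = -1814/(-9 - 38416 - 11368) - 166489/392241 = -1814/(-49793) - 166489/392241 = -1814*(-1/49793) - 166489/392241 = 1814/49793 - 166489/392241 = -445791859/1148873889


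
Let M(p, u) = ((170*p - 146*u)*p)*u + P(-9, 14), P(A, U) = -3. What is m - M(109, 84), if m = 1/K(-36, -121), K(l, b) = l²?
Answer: -74353454927/1296 ≈ -5.7372e+7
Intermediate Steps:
m = 1/1296 (m = 1/((-36)²) = 1/1296 ≈ 0.00077160)
M(p, u) = -3 + p*u*(-146*u + 170*p) (M(p, u) = ((170*p - 146*u)*p)*u - 3 = ((-146*u + 170*p)*p)*u - 3 = (p*(-146*u + 170*p))*u - 3 = p*u*(-146*u + 170*p) - 3 = -3 + p*u*(-146*u + 170*p))
m - M(109, 84) = 1/1296 - (-3 - 146*109*84² + 170*84*109²) = 1/1296 - (-3 - 146*109*7056 + 170*84*11881) = 1/1296 - (-3 - 112289184 + 169660680) = 1/1296 - 1*57371493 = 1/1296 - 57371493 = -74353454927/1296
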